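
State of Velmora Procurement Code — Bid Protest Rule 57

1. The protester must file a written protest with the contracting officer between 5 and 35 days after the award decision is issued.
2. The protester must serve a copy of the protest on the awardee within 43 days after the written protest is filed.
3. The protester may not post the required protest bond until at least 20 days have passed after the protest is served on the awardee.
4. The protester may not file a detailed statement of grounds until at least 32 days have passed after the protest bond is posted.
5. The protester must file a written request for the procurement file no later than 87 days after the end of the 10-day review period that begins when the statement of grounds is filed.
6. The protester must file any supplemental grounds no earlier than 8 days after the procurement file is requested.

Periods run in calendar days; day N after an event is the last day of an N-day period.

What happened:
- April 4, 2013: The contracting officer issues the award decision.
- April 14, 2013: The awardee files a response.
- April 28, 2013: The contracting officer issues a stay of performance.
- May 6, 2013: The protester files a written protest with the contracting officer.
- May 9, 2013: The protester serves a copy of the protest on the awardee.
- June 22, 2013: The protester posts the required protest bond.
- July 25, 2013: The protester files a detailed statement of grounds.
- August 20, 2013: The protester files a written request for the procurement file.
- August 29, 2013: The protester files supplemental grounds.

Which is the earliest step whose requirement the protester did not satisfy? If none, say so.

None — every step was satisfied

Step 1: the window is 5–35 days after April 4, 2013 (when the award decision is issued), so April 9, 2013 through May 9, 2013; May 6, 2013 falls inside that range.
Step 2: 43 days after May 6, 2013 (when the written protest is filed) is June 18, 2013; completed May 9, 2013, before the deadline.
Step 3: the earliest permitted date is 20 days after May 9, 2013 (when the protest is served on the awardee), i.e. May 29, 2013; done June 22, 2013, after the minimum wait.
Step 4: the earliest permitted date is 32 days after June 22, 2013 (when the protest bond is posted), i.e. July 24, 2013; done July 25, 2013, after the minimum wait.
Step 5: 87 days after August 4, 2013 (end of the 10-day review period, which began when the statement of grounds is filed on July 25, 2013) is October 30, 2013; completed August 20, 2013, before the deadline.
Step 6: the earliest permitted date is 8 days after August 20, 2013 (when the procurement file is requested), i.e. August 28, 2013; done August 29, 2013, after the minimum wait.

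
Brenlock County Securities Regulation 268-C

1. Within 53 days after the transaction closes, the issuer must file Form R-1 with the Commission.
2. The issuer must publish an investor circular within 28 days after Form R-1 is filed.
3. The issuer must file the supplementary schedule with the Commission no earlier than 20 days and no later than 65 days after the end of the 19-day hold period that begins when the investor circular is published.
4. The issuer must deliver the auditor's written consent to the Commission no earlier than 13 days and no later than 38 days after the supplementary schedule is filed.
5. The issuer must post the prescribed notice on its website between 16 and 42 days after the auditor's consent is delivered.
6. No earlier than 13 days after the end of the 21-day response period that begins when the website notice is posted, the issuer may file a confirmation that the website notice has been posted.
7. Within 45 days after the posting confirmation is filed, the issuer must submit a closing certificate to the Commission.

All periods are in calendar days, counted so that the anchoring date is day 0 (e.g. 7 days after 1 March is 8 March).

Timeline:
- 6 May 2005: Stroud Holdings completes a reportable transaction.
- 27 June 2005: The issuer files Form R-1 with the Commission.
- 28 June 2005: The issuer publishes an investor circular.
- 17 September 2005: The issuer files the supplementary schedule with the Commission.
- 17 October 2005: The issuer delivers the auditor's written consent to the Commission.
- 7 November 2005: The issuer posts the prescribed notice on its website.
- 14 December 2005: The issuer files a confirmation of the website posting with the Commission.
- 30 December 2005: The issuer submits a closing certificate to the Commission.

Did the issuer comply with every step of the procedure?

Yes

(1) due by 6 May 2005 + 53 days = 28 June 2005; done 27 June 2005 — timely.
(2) due by 27 June 2005 + 28 days = 25 July 2005; completed 28 June 2005, before the deadline.
(3) the permitted window runs from 17 July 2005 + 20 = 6 August 2005 to 17 July 2005 + 65 = 20 September 2005; 17 September 2005 falls inside that range.
(4) the permitted window runs from 17 September 2005 + 13 = 30 September 2005 to 17 September 2005 + 38 = 25 October 2005; 17 October 2005 falls inside that range.
(5) the permitted window runs from 17 October 2005 + 16 = 2 November 2005 to 17 October 2005 + 42 = 28 November 2005; 7 November 2005 falls inside that range.
(6) permitted from 28 November 2005 + 13 days = 11 December 2005 onward; 14 December 2005 is on or after that date.
(7) due by 14 December 2005 + 45 days = 28 January 2006; done 30 December 2005 — timely.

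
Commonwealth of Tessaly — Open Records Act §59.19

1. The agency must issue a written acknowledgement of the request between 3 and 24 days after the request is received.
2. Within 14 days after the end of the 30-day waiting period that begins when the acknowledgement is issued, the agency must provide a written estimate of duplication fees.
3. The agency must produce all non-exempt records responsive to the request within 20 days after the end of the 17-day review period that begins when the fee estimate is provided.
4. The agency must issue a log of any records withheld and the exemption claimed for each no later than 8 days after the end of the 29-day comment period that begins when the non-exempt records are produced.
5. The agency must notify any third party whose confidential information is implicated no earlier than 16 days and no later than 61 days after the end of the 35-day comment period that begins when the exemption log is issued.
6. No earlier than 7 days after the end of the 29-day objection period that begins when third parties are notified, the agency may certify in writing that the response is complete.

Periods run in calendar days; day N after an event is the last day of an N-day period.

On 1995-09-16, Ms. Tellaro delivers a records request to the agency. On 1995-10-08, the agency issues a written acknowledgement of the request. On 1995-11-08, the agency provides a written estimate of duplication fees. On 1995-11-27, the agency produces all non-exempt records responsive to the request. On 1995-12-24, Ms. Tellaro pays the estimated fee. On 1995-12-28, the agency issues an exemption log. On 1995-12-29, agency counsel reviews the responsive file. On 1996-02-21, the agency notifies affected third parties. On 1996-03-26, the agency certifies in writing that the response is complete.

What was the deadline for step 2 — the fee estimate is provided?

1995-11-21

The acknowledgement is issued on 1995-10-08; the 30-day waiting period therefore ends 1995-11-07, and step 2 runs from that date. 14 days after 1995-11-07 is 1995-11-21.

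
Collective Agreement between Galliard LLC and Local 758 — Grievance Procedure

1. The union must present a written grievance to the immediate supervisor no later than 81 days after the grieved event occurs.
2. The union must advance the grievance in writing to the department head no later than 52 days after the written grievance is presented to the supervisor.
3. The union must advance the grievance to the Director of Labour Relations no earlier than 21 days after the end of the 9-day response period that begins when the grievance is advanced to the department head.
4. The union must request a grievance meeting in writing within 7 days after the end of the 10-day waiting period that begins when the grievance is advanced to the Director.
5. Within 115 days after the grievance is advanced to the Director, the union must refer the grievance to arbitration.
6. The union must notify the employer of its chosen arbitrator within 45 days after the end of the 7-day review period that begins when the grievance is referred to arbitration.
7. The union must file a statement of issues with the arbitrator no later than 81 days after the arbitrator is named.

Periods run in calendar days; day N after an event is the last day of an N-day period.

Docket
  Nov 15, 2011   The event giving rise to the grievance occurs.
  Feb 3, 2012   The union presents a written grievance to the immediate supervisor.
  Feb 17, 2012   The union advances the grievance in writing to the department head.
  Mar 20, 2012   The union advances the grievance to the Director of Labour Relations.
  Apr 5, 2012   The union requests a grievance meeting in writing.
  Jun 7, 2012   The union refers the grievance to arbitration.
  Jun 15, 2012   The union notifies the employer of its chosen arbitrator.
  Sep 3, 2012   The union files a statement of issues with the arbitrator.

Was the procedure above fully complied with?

Yes

Step 1 — counting 81 days from Nov 15, 2011 (when the grieved event occurs) gives a deadline of Feb 4, 2012; completed Feb 3, 2012, before the deadline.
Step 2 — counting 52 days from Feb 3, 2012 (when the written grievance is presented to the supervisor) gives a deadline of Mar 26, 2012; Feb 17, 2012 is within that limit.
Step 3 — must wait 21 days from Feb 26, 2012 (end of the 9-day response period, which began when the grievance is advanced to the department head on Feb 17, 2012), so not before Mar 18, 2012; done Mar 20, 2012 — permitted.
Step 4 — counting 7 days from Mar 30, 2012 (end of the 10-day waiting period, which began when the grievance is advanced to the Director on Mar 20, 2012) gives a deadline of Apr 6, 2012; Apr 5, 2012 is within that limit.
Step 5 — counting 115 days from Mar 20, 2012 (when the grievance is advanced to the Director) gives a deadline of Jul 13, 2012; completed Jun 7, 2012, before the deadline.
Step 6 — counting 45 days from Jun 14, 2012 (end of the 7-day review period, which began when the grievance is referred to arbitration on Jun 7, 2012) gives a deadline of Jul 29, 2012; done Jun 15, 2012 — timely.
Step 7 — counting 81 days from Jun 15, 2012 (when the arbitrator is named) gives a deadline of Sep 4, 2012; done Sep 3, 2012 — timely.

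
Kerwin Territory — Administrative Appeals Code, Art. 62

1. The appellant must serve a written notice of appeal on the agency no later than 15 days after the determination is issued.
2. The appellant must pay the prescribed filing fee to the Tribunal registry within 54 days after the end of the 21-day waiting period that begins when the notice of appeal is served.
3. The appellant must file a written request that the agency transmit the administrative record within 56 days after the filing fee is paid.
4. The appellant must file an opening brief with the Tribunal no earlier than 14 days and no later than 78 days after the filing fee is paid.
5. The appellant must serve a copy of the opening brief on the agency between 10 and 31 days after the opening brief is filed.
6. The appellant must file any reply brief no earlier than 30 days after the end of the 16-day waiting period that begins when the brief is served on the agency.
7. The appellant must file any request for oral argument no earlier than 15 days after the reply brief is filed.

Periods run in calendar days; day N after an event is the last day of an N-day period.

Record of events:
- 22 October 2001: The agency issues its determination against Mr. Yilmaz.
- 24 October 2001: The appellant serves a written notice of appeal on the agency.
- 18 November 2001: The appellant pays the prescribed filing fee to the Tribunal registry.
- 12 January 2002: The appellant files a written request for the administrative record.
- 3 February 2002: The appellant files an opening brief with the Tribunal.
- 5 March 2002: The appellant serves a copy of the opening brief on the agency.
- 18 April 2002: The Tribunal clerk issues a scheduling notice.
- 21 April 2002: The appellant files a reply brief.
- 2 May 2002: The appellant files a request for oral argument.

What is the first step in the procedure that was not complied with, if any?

(1) due by 22 October 2001 + 15 days = 6 November 2001; 24 October 2001 is within that limit.
(2) due by 14 November 2001 + 54 days = 7 January 2002; 18 November 2001 is within that limit.
(3) due by 18 November 2001 + 56 days = 13 January 2002; done 12 January 2002 — timely.
(4) the permitted window runs from 18 November 2001 + 14 = 2 December 2001 to 18 November 2001 + 78 = 4 February 2002; done 3 February 2002 — within the window.
(5) the permitted window runs from 3 February 2002 + 10 = 13 February 2002 to 3 February 2002 + 31 = 6 March 2002; 5 March 2002 falls inside that range.
(6) permitted from 21 March 2002 + 30 days = 20 April 2002 onward; 21 April 2002 is on or after that date.
(7) permitted from 21 April 2002 + 15 days = 6 May 2002 onward; acted on 2 May 2002, 4 days prematurely.
No need to go further; step 7 was not satisfied.

Step 7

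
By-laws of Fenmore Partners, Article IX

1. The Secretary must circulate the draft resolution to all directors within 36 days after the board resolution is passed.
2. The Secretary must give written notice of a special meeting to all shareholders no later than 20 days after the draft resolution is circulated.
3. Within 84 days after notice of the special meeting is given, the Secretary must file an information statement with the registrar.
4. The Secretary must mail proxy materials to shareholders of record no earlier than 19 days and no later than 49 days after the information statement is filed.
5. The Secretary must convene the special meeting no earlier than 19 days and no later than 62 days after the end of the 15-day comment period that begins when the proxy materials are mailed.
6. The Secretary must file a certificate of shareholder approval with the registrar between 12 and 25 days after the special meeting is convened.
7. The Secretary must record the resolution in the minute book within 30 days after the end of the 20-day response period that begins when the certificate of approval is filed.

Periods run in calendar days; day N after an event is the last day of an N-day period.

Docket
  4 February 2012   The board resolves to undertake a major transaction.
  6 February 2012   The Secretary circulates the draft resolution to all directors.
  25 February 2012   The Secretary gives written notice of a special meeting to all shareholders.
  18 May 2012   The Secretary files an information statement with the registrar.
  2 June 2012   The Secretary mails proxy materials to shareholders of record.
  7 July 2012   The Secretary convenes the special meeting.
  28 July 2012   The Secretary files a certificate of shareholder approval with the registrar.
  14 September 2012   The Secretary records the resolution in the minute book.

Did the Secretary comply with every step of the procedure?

Step 1 — counting 36 days from 4 February 2012 (when the board resolution is passed) gives a deadline of 11 March 2012; 6 February 2012 is within that limit.
Step 2 — counting 20 days from 6 February 2012 (when the draft resolution is circulated) gives a deadline of 26 February 2012; 25 February 2012 is within that limit.
Step 3 — counting 84 days from 25 February 2012 (when notice of the special meeting is given) gives a deadline of 19 May 2012; 18 May 2012 is within that limit.
Step 4 — 19 and 49 days from 18 May 2012 (when the information statement is filed) are 6 June 2012 and 6 July 2012 respectively; 2 June 2012 is 4 days too early.
Later steps need not be reached.

No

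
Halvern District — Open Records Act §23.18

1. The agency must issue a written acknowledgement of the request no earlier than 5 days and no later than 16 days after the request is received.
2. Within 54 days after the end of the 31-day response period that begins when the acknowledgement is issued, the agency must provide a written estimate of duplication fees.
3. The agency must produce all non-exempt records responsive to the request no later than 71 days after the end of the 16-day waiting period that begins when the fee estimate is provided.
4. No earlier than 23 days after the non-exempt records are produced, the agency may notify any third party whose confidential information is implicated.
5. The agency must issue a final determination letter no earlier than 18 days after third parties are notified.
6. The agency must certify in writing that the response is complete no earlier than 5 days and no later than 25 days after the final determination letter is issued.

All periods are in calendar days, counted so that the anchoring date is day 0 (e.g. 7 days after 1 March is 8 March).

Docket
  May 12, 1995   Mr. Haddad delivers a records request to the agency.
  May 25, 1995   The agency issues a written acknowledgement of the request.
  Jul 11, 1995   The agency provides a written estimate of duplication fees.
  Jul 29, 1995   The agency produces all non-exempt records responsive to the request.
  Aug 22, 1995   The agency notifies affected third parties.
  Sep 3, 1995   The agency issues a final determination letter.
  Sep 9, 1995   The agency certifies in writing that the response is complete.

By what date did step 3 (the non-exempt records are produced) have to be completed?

The fee estimate is provided on Jul 11, 1995; the 16-day waiting period therefore ends Jul 27, 1995, and step 3 runs from that date. 71 days after Jul 27, 1995 is Oct 6, 1995.

Oct 6, 1995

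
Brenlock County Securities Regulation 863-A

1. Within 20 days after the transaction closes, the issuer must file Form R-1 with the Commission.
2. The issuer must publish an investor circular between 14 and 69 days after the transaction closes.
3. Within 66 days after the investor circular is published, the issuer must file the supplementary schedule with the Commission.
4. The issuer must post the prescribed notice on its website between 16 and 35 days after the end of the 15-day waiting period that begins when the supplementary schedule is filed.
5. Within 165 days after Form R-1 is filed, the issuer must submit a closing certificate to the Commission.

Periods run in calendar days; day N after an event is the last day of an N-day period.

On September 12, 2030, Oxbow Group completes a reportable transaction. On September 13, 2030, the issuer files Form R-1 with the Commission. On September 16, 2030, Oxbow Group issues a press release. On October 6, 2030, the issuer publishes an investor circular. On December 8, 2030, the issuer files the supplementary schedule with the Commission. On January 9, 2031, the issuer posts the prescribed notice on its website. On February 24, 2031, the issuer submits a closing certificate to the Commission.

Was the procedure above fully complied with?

Step 1 — counting 20 days from September 12, 2030 (when the transaction closes) gives a deadline of October 2, 2030; done September 13, 2030 — timely.
Step 2 — 14 and 69 days from September 12, 2030 (when the transaction closes) are September 26, 2030 and November 20, 2030 respectively; done October 6, 2030, which is between those dates.
Step 3 — counting 66 days from October 6, 2030 (when the investor circular is published) gives a deadline of December 11, 2030; December 8, 2030 is within that limit.
Step 4 — 16 and 35 days from December 23, 2030 (end of the 15-day waiting period, which began when the supplementary schedule is filed on December 8, 2030) are January 8, 2031 and January 27, 2031 respectively; done January 9, 2031, which is between those dates.
Step 5 — counting 165 days from September 13, 2030 (when Form R-1 is filed) gives a deadline of February 25, 2031; done February 24, 2031 — timely.

Yes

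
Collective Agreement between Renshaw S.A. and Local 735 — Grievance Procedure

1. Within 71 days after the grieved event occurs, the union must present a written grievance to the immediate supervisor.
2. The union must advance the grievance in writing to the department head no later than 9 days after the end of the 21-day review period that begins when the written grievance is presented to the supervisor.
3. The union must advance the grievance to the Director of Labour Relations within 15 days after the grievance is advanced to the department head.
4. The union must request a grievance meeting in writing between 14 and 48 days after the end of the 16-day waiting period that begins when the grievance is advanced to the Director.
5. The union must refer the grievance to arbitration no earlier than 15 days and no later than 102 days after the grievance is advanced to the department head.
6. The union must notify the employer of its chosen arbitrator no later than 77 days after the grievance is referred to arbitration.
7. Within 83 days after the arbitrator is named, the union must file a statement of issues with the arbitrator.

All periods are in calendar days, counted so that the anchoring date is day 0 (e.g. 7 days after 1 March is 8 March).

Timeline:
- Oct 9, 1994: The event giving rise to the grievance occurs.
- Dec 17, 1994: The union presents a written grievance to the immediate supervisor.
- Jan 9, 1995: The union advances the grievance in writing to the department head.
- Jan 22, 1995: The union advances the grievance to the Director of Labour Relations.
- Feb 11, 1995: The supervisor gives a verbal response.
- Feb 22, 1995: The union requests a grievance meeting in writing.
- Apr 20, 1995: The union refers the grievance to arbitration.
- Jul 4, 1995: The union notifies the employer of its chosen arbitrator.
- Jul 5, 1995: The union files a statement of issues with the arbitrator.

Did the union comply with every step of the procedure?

Step 1: 71 days after Oct 9, 1994 (when the grieved event occurs) is Dec 19, 1994; completed Dec 17, 1994, before the deadline.
Step 2: 9 days after Jan 7, 1995 (end of the 21-day review period, which began when the written grievance is presented to the supervisor on Dec 17, 1994) is Jan 16, 1995; completed Jan 9, 1995, before the deadline.
Step 3: 15 days after Jan 9, 1995 (when the grievance is advanced to the department head) is Jan 24, 1995; completed Jan 22, 1995, before the deadline.
Step 4: the window is 14–48 days after Feb 7, 1995 (end of the 16-day waiting period, which began when the grievance is advanced to the Director on Jan 22, 1995), so Feb 21, 1995 through Mar 27, 1995; done Feb 22, 1995, which is between those dates.
Step 5: the window is 15–102 days after Jan 9, 1995 (when the grievance is advanced to the department head), so Jan 24, 1995 through Apr 21, 1995; done Apr 20, 1995, which is between those dates.
Step 6: 77 days after Apr 20, 1995 (when the grievance is referred to arbitration) is Jul 6, 1995; done Jul 4, 1995 — timely.
Step 7: 83 days after Jul 4, 1995 (when the arbitrator is named) is Sep 25, 1995; completed Jul 5, 1995, before the deadline.

Yes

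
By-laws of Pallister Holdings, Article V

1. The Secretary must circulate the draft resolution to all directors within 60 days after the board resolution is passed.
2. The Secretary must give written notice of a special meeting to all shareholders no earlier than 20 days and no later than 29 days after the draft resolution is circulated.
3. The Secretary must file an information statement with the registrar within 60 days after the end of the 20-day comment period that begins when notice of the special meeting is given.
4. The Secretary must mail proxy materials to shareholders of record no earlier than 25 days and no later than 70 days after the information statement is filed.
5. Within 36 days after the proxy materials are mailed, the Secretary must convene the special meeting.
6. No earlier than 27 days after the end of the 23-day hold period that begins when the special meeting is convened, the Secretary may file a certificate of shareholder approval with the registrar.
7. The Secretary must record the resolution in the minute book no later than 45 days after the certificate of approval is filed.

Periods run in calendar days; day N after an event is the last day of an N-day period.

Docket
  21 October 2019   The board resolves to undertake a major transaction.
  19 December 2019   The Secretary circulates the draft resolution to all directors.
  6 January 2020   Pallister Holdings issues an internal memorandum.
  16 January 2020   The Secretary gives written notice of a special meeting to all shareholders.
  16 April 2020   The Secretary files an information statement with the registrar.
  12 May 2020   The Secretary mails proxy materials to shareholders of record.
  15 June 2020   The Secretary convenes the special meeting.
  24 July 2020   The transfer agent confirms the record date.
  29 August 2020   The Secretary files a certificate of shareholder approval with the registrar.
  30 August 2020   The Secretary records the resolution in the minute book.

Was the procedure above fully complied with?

No

Step 1: 60 days after 21 October 2019 (when the board resolution is passed) is 20 December 2019; 19 December 2019 is within that limit.
Step 2: the window is 20–29 days after 19 December 2019 (when the draft resolution is circulated), so 8 January 2020 through 17 January 2020; 16 January 2020 falls inside that range.
Step 3: 60 days after 5 February 2020 (end of the 20-day comment period, which began when notice of the special meeting is given on 16 January 2020) is 5 April 2020; not done until 16 April 2020, 11 days after the deadline.
Later steps need not be reached.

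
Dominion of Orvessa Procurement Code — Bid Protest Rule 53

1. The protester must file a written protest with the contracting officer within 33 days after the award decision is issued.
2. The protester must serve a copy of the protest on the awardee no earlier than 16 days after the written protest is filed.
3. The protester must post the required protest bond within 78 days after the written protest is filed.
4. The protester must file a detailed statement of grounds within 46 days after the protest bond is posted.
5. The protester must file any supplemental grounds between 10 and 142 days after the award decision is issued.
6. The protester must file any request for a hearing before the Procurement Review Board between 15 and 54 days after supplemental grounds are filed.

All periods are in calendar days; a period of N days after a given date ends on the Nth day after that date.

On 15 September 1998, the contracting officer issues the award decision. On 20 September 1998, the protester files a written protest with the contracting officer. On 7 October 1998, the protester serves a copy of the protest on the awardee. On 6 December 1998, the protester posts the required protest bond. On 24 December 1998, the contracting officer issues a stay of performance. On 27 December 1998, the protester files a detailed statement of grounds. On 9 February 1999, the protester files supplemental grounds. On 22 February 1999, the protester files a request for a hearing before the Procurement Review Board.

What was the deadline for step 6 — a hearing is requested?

4 April 1999

Step 6 runs from 9 February 1999, when supplemental grounds are filed. The window is 15–54 days after 9 February 1999; it closes on 4 April 1999.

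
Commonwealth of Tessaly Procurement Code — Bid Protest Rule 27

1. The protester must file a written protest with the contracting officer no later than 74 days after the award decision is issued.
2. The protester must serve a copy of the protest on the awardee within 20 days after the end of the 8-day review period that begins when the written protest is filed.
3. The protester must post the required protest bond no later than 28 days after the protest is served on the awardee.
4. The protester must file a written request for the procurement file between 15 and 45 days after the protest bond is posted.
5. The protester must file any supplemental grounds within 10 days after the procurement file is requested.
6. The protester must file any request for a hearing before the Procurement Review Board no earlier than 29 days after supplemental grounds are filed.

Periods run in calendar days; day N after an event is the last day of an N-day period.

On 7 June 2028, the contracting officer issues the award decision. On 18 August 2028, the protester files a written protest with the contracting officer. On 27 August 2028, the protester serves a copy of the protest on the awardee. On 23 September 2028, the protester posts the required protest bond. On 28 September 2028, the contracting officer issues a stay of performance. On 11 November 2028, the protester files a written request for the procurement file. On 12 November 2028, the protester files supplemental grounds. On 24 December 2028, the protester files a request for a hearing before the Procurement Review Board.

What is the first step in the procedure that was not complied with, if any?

Step 4

(1) due by 7 June 2028 + 74 days = 20 August 2028; done 18 August 2028 — timely.
(2) due by 26 August 2028 + 20 days = 15 September 2028; completed 27 August 2028, before the deadline.
(3) due by 27 August 2028 + 28 days = 24 September 2028; completed 23 September 2028, before the deadline.
(4) the permitted window runs from 23 September 2028 + 15 = 8 October 2028 to 23 September 2028 + 45 = 7 November 2028; 11 November 2028 is 4 days past the end of the window.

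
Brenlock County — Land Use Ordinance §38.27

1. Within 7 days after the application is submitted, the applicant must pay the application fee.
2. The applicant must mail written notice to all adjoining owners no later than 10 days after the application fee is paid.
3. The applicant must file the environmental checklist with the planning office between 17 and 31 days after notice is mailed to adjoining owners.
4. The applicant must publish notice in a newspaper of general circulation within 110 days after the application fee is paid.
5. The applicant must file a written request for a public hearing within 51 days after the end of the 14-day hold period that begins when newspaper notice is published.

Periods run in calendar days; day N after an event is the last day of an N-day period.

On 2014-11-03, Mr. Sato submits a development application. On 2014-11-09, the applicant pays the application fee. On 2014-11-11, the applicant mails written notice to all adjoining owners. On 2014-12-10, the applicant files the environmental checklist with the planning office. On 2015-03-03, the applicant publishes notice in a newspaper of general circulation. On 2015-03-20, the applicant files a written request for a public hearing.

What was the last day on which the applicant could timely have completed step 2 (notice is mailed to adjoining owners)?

Step 2 runs from 2014-11-09, when the application fee is paid. 10 days after 2014-11-09 is 2014-11-19.

2014-11-19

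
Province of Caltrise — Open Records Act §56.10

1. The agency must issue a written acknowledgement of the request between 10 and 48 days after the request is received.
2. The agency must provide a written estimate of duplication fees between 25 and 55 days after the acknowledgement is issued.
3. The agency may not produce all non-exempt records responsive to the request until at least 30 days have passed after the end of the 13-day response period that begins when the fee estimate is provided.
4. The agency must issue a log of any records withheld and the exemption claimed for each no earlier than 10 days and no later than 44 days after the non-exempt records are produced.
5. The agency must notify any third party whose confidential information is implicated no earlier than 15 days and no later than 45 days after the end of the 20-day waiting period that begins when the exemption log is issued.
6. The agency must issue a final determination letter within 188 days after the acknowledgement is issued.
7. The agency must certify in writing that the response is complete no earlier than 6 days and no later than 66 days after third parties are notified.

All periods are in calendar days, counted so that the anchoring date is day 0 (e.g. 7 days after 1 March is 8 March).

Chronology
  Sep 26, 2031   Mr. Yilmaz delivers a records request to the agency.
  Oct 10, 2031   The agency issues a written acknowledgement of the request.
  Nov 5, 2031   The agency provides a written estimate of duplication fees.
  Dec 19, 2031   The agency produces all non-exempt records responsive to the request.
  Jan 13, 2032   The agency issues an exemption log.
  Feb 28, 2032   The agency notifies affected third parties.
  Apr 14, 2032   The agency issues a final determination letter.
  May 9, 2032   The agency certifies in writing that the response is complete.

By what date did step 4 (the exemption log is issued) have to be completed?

Feb 1, 2032

Step 4 runs from Dec 19, 2031, when the non-exempt records are produced. The window is 10–44 days after Dec 19, 2031; it closes on Feb 1, 2032.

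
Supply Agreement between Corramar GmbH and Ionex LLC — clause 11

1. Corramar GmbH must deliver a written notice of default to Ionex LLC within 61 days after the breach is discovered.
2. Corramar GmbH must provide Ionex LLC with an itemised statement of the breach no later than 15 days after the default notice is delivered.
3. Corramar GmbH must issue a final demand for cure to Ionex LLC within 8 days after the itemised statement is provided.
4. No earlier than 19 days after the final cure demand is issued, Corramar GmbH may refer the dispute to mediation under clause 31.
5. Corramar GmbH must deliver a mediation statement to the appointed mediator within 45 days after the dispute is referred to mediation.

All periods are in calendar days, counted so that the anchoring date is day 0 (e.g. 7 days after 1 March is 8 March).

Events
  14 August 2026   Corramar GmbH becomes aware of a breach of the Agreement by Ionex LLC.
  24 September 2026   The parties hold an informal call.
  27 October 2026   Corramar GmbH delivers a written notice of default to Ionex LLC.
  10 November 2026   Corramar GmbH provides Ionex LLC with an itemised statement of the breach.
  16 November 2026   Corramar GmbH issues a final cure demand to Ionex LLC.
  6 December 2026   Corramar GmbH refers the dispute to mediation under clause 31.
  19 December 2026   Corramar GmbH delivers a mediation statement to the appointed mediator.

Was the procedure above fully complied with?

No

Step 1: 61 days after 14 August 2026 (when the breach is discovered) is 14 October 2026; 27 October 2026 misses that deadline by 13 days.
Later steps need not be reached.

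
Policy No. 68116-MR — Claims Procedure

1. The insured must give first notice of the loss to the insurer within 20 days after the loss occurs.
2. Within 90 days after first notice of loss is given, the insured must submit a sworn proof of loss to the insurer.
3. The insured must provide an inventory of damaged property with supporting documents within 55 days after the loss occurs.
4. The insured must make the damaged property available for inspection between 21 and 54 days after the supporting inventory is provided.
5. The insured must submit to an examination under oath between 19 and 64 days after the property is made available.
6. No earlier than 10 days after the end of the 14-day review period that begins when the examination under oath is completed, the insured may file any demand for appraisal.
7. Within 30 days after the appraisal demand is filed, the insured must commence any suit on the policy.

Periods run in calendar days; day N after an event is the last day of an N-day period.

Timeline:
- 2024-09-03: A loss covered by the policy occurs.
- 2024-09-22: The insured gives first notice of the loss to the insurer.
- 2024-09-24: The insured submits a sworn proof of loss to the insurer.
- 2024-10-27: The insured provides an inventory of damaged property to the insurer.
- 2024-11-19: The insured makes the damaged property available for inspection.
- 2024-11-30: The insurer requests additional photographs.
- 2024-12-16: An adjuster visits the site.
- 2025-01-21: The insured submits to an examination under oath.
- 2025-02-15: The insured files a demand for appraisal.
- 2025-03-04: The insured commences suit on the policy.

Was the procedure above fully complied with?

Step 1: 20 days after 2024-09-03 (when the loss occurs) is 2024-09-23; completed 2024-09-22, before the deadline.
Step 2: 90 days after 2024-09-22 (when first notice of loss is given) is 2024-12-21; done 2024-09-24 — timely.
Step 3: 55 days after 2024-09-03 (when the loss occurs) is 2024-10-28; done 2024-10-27 — timely.
Step 4: the window is 21–54 days after 2024-10-27 (when the supporting inventory is provided), so 2024-11-17 through 2024-12-20; done 2024-11-19 — within the window.
Step 5: the window is 19–64 days after 2024-11-19 (when the property is made available), so 2024-12-08 through 2025-01-22; done 2025-01-21, which is between those dates.
Step 6: the earliest permitted date is 10 days after 2025-02-04 (end of the 14-day review period, which began when the examination under oath is completed on 2025-01-21), i.e. 2025-02-14; done 2025-02-15, after the minimum wait.
Step 7: 30 days after 2025-02-15 (when the appraisal demand is filed) is 2025-03-17; done 2025-03-04 — timely.

Yes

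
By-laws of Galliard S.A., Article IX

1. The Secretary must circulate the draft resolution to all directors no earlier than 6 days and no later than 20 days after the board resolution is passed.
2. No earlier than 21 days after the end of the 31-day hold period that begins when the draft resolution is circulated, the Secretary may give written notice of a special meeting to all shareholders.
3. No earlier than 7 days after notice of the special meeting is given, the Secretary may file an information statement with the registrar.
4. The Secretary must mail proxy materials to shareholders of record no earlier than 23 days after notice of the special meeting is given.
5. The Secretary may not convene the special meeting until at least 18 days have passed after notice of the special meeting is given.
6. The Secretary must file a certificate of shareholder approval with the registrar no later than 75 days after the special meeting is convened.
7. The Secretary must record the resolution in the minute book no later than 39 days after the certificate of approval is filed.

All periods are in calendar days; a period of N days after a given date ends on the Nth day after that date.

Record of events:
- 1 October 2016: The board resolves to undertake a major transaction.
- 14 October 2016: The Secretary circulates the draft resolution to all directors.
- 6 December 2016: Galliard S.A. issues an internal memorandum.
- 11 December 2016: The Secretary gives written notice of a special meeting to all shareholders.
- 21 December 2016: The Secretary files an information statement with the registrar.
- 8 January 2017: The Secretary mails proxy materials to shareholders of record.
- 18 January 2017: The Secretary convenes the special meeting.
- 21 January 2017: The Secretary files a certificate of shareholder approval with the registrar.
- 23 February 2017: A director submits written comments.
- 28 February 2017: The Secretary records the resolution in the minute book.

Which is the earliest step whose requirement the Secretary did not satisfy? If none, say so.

None — every step was satisfied

Step 1: the window is 6–20 days after 1 October 2016 (when the board resolution is passed), so 7 October 2016 through 21 October 2016; 14 October 2016 falls inside that range.
Step 2: the earliest permitted date is 21 days after 14 November 2016 (end of the 31-day hold period, which began when the draft resolution is circulated on 14 October 2016), i.e. 5 December 2016; 11 December 2016 is on or after that date.
Step 3: the earliest permitted date is 7 days after 11 December 2016 (when notice of the special meeting is given), i.e. 18 December 2016; done 21 December 2016 — permitted.
Step 4: the earliest permitted date is 23 days after 11 December 2016 (when notice of the special meeting is given), i.e. 3 January 2017; done 8 January 2017, after the minimum wait.
Step 5: the earliest permitted date is 18 days after 11 December 2016 (when notice of the special meeting is given), i.e. 29 December 2016; done 18 January 2017, after the minimum wait.
Step 6: 75 days after 18 January 2017 (when the special meeting is convened) is 3 April 2017; done 21 January 2017 — timely.
Step 7: 39 days after 21 January 2017 (when the certificate of approval is filed) is 1 March 2017; completed 28 February 2017, before the deadline.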